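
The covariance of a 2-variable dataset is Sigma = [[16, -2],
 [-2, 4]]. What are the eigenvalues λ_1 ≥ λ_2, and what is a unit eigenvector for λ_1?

Step 1 — characteristic polynomial of 2×2 Sigma:
  det(Sigma - λI) = λ² - trace · λ + det = 0.
  trace = 16 + 4 = 20, det = 16·4 - (-2)² = 60.
Step 2 — discriminant:
  Δ = trace² - 4·det = 400 - 240 = 160.
Step 3 — eigenvalues:
  λ = (trace ± √Δ)/2 = (20 ± 12.6491)/2,
  λ_1 = 16.3246,  λ_2 = 3.6754.

Step 4 — unit eigenvector for λ_1: solve (Sigma - λ_1 I)v = 0. First row:
  (16 - 16.3246)·v_x + (-2)·v_y = 0, i.e. (-0.3246)·v_x + (-2)·v_y = 0,
  so v ∝ (b, λ_1 - a) = (-2, 0.3246); multiply by -1 so the first entry is positive: u = (2, -0.3246).
  ||u|| = √((2)² + (-0.3246)²) = √(4.1053) ≈ 2.0262,
  v_1 = u/||u|| ≈ (0.9871, -0.1602) (||v_1|| = 1).

λ_1 = 16.3246,  λ_2 = 3.6754;  v_1 ≈ (0.9871, -0.1602)


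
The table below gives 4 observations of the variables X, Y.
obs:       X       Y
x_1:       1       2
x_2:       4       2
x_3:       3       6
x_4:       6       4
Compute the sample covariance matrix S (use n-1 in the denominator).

Step 1 — column means:
  mean(X) = (1 + 4 + 3 + 6) / 4 = 14/4 = 3.5
  mean(Y) = (2 + 2 + 6 + 4) / 4 = 14/4 = 3.5

Step 2 — sample covariance S[i,j] = (1/(n-1)) · Σ_k (x_{k,i} - mean_i) · (x_{k,j} - mean_j), with n-1 = 3.
  S[X,X] = ((-2.5)·(-2.5) + (0.5)·(0.5) + (-0.5)·(-0.5) + (2.5)·(2.5)) / 3 = 13/3 = 4.3333
  S[X,Y] = ((-2.5)·(-1.5) + (0.5)·(-1.5) + (-0.5)·(2.5) + (2.5)·(0.5)) / 3 = 3/3 = 1
  S[Y,Y] = ((-1.5)·(-1.5) + (-1.5)·(-1.5) + (2.5)·(2.5) + (0.5)·(0.5)) / 3 = 11/3 = 3.6667

S is symmetric (S[j,i] = S[i,j]). Assembling:

S = [[4.3333, 1],
 [1, 3.6667]]


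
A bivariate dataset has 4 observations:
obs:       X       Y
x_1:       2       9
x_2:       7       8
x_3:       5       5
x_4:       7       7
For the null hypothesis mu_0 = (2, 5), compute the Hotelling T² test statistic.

Step 1 — sample mean vector:
  mean(X) = (2 + 7 + 5 + 7) / 4 = 21/4 = 5.25
  mean(Y) = (9 + 8 + 5 + 7) / 4 = 29/4 = 7.25
  x̄ = (5.25, 7.25),  deviation x̄ - mu_0 = (5.25, 7.25) - (2, 5) = (3.25, 2.25).

Step 2 — sample covariance matrix, S[i,j] = (1/(n-1)) · Σ_k (x_{k,i} - mean_i) · (x_{k,j} - mean_j), divisor n-1 = 3:
  S[X,X] = ((-3.25)·(-3.25) + (1.75)·(1.75) + (-0.25)·(-0.25) + (1.75)·(1.75)) / 3 = 16.75/3 = 5.5833
  S[X,Y] = ((-3.25)·(1.75) + (1.75)·(0.75) + (-0.25)·(-2.25) + (1.75)·(-0.25)) / 3 = -4.25/3 = -1.4167
  S[Y,Y] = ((1.75)·(1.75) + (0.75)·(0.75) + (-2.25)·(-2.25) + (-0.25)·(-0.25)) / 3 = 8.75/3 = 2.9167
  S = [[5.5833, -1.4167],
 [-1.4167, 2.9167]].

Step 3 — invert S. det(S) = 5.5833·2.9167 - (-1.4167)² = 14.2778.
  S^{-1} = (1/det) · [[d, -b], [-b, a]] = [[0.2043, 0.0992],
 [0.0992, 0.3911]].

Step 4 — quadratic form (x̄ - mu_0)^T · S^{-1} · (x̄ - mu_0):
  S^{-1} · (x̄ - mu_0) = (0.8872, 1.2023),
  (x̄ - mu_0)^T · [...] = (3.25)·(0.8872) + (2.25)·(1.2023) = 5.5885.

Step 5 — scale by n: T² = 4 · 5.5885 = 22.3541.

T² ≈ 22.3541


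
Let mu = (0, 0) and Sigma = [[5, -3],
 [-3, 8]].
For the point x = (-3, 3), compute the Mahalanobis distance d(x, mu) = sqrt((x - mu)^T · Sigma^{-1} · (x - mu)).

Step 1 — centre the observation: (x - mu) = (-3, 3).

Step 2 — invert Sigma. det(Sigma) = 5·8 - (-3)² = 31.
  Sigma^{-1} = (1/det) · [[d, -b], [-b, a]] = [[0.2581, 0.0968],
 [0.0968, 0.1613]].

Step 3 — form the quadratic (x - mu)^T · Sigma^{-1} · (x - mu):
  Sigma^{-1} · (x - mu) = (-0.4839, 0.1935).
  (x - mu)^T · [Sigma^{-1} · (x - mu)] = (-3)·(-0.4839) + (3)·(0.1935) = 2.0323.

Step 4 — take square root: d = √(2.0323) ≈ 1.4256.

d(x, mu) = √(2.0323) ≈ 1.4256


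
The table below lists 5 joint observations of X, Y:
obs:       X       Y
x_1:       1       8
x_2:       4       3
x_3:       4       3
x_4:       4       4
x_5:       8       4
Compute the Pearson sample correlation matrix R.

Step 1 — column means:
  mean(X) = (1 + 4 + 4 + 4 + 8) / 5 = 21/5 = 4.2
  mean(Y) = (8 + 3 + 3 + 4 + 4) / 5 = 22/5 = 4.4

Step 2 — sample variances and covariances s[i,j] = (1/(n-1)) · Σ_k (x_{k,i} - mean_i) · (x_{k,j} - mean_j), with n-1 = 4:
  s[X,X] = ((-3.2)·(-3.2) + (-0.2)·(-0.2) + (-0.2)·(-0.2) + (-0.2)·(-0.2) + (3.8)·(3.8)) / 4 = 24.8/4 = 6.2
  s[X,Y] = ((-3.2)·(3.6) + (-0.2)·(-1.4) + (-0.2)·(-1.4) + (-0.2)·(-0.4) + (3.8)·(-0.4)) / 4 = -12.4/4 = -3.1
  s[Y,Y] = ((3.6)·(3.6) + (-1.4)·(-1.4) + (-1.4)·(-1.4) + (-0.4)·(-0.4) + (-0.4)·(-0.4)) / 4 = 17.2/4 = 4.3
  Sample standard deviations s_i = √(s[i,i]):
  s(X) = √(6.2) = 2.49
  s(Y) = √(4.3) = 2.0736

Step 3 — r_{ij} = s_{ij} / (s_i · s_j):
  r[X,X] = 1 (diagonal).
  r[X,Y] = -3.1 / (2.49 · 2.0736) = -3.1 / 5.1633 = -0.6004
  r[Y,Y] = 1 (diagonal).

R is symmetric with unit diagonal. Assembling:

R = [[1, -0.6004],
 [-0.6004, 1]]


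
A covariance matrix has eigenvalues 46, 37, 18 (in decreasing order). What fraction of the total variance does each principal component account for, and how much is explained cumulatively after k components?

Step 1 — total variance = trace(Sigma) = Σ λ_i = 46 + 37 + 18 = 101.

Step 2 — fraction explained by component i = λ_i / Σ λ:
  PC1: 46/101 = 0.4554
  PC2: 37/101 = 0.3663
  PC3: 18/101 = 0.1782

Step 3 — cumulative fraction after k components = (λ_1 + ... + λ_k) / Σ λ:
  k = 1: 46/101 = 0.4554
  k = 2: (46 + 37)/101 = 83/101 = 0.8218
  k = 3: (46 + 37 + 18)/101 = 101/101 = 1

Summary (fraction, with percent):

explained: PC1 0.4554 (45.54%), PC2 0.3663 (36.63%), PC3 0.1782 (17.82%);  cumulative: 0.4554, 0.8218, 1


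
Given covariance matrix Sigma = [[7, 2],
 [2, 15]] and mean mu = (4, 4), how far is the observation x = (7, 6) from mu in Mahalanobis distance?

Step 1 — centre the observation: (x - mu) = (3, 2).

Step 2 — invert Sigma. det(Sigma) = 7·15 - (2)² = 101.
  Sigma^{-1} = (1/det) · [[d, -b], [-b, a]] = [[0.1485, -0.0198],
 [-0.0198, 0.0693]].

Step 3 — form the quadratic (x - mu)^T · Sigma^{-1} · (x - mu):
  Sigma^{-1} · (x - mu) = (0.4059, 0.0792).
  (x - mu)^T · [Sigma^{-1} · (x - mu)] = (3)·(0.4059) + (2)·(0.0792) = 1.3762.

Step 4 — take square root: d = √(1.3762) ≈ 1.1731.

d(x, mu) = √(1.3762) ≈ 1.1731


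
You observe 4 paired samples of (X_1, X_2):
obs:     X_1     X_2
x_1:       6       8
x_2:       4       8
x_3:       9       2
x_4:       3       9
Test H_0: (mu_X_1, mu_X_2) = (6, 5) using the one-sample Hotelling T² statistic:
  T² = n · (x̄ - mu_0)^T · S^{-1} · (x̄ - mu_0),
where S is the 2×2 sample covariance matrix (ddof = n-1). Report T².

Step 1 — sample mean vector:
  mean(X_1) = (6 + 4 + 9 + 3) / 4 = 22/4 = 5.5
  mean(X_2) = (8 + 8 + 2 + 9) / 4 = 27/4 = 6.75
  x̄ = (5.5, 6.75),  deviation x̄ - mu_0 = (5.5, 6.75) - (6, 5) = (-0.5, 1.75).

Step 2 — sample covariance matrix, S[i,j] = (1/(n-1)) · Σ_k (x_{k,i} - mean_i) · (x_{k,j} - mean_j), divisor n-1 = 3:
  S[X_1,X_1] = ((0.5)·(0.5) + (-1.5)·(-1.5) + (3.5)·(3.5) + (-2.5)·(-2.5)) / 3 = 21/3 = 7
  S[X_1,X_2] = ((0.5)·(1.25) + (-1.5)·(1.25) + (3.5)·(-4.75) + (-2.5)·(2.25)) / 3 = -23.5/3 = -7.8333
  S[X_2,X_2] = ((1.25)·(1.25) + (1.25)·(1.25) + (-4.75)·(-4.75) + (2.25)·(2.25)) / 3 = 30.75/3 = 10.25
  S = [[7, -7.8333],
 [-7.8333, 10.25]].

Step 3 — invert S. det(S) = 7·10.25 - (-7.8333)² = 10.3889.
  S^{-1} = (1/det) · [[d, -b], [-b, a]] = [[0.9866, 0.754],
 [0.754, 0.6738]].

Step 4 — quadratic form (x̄ - mu_0)^T · S^{-1} · (x̄ - mu_0):
  S^{-1} · (x̄ - mu_0) = (0.8262, 0.8021),
  (x̄ - mu_0)^T · [...] = (-0.5)·(0.8262) + (1.75)·(0.8021) = 0.9906.

Step 5 — scale by n: T² = 4 · 0.9906 = 3.9626.

T² ≈ 3.9626


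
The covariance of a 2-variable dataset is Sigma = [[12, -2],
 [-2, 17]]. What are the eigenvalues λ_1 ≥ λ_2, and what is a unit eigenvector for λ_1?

Step 1 — characteristic polynomial of 2×2 Sigma:
  det(Sigma - λI) = λ² - trace · λ + det = 0.
  trace = 12 + 17 = 29, det = 12·17 - (-2)² = 200.
Step 2 — discriminant:
  Δ = trace² - 4·det = 841 - 800 = 41.
Step 3 — eigenvalues:
  λ = (trace ± √Δ)/2 = (29 ± 6.4031)/2,
  λ_1 = 17.7016,  λ_2 = 11.2984.

Step 4 — unit eigenvector for λ_1: solve (Sigma - λ_1 I)v = 0. First row:
  (12 - 17.7016)·v_x + (-2)·v_y = 0, i.e. (-5.7016)·v_x + (-2)·v_y = 0,
  so v ∝ (b, λ_1 - a) = (-2, 5.7016); multiply by -1 so the first entry is positive: u = (2, -5.7016).
  ||u|| = √((2)² + (-5.7016)²) = √(36.5078) ≈ 6.0422,
  v_1 = u/||u|| ≈ (0.331, -0.9436) (||v_1|| = 1).

λ_1 = 17.7016,  λ_2 = 11.2984;  v_1 ≈ (0.331, -0.9436)


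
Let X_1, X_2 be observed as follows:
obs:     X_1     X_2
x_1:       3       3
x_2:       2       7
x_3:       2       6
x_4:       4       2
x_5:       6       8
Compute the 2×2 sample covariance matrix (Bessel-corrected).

Step 1 — column means:
  mean(X_1) = (3 + 2 + 2 + 4 + 6) / 5 = 17/5 = 3.4
  mean(X_2) = (3 + 7 + 6 + 2 + 8) / 5 = 26/5 = 5.2

Step 2 — sample covariance S[i,j] = (1/(n-1)) · Σ_k (x_{k,i} - mean_i) · (x_{k,j} - mean_j), with n-1 = 4.
  S[X_1,X_1] = ((-0.4)·(-0.4) + (-1.4)·(-1.4) + (-1.4)·(-1.4) + (0.6)·(0.6) + (2.6)·(2.6)) / 4 = 11.2/4 = 2.8
  S[X_1,X_2] = ((-0.4)·(-2.2) + (-1.4)·(1.8) + (-1.4)·(0.8) + (0.6)·(-3.2) + (2.6)·(2.8)) / 4 = 2.6/4 = 0.65
  S[X_2,X_2] = ((-2.2)·(-2.2) + (1.8)·(1.8) + (0.8)·(0.8) + (-3.2)·(-3.2) + (2.8)·(2.8)) / 4 = 26.8/4 = 6.7

S is symmetric (S[j,i] = S[i,j]). Assembling:

S = [[2.8, 0.65],
 [0.65, 6.7]]


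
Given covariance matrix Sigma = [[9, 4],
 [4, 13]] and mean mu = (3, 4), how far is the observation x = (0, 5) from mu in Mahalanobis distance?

Step 1 — centre the observation: (x - mu) = (-3, 1).

Step 2 — invert Sigma. det(Sigma) = 9·13 - (4)² = 101.
  Sigma^{-1} = (1/det) · [[d, -b], [-b, a]] = [[0.1287, -0.0396],
 [-0.0396, 0.0891]].

Step 3 — form the quadratic (x - mu)^T · Sigma^{-1} · (x - mu):
  Sigma^{-1} · (x - mu) = (-0.4257, 0.2079).
  (x - mu)^T · [Sigma^{-1} · (x - mu)] = (-3)·(-0.4257) + (1)·(0.2079) = 1.4851.

Step 4 — take square root: d = √(1.4851) ≈ 1.2187.

d(x, mu) = √(1.4851) ≈ 1.2187


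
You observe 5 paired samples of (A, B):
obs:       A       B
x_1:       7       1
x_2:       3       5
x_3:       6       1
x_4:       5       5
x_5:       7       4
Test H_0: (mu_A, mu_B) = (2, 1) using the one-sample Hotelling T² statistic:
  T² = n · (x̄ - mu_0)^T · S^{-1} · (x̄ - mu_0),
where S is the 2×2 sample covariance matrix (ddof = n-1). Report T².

Step 1 — sample mean vector:
  mean(A) = (7 + 3 + 6 + 5 + 7) / 5 = 28/5 = 5.6
  mean(B) = (1 + 5 + 1 + 5 + 4) / 5 = 16/5 = 3.2
  x̄ = (5.6, 3.2),  deviation x̄ - mu_0 = (5.6, 3.2) - (2, 1) = (3.6, 2.2).

Step 2 — sample covariance matrix, S[i,j] = (1/(n-1)) · Σ_k (x_{k,i} - mean_i) · (x_{k,j} - mean_j), divisor n-1 = 4:
  S[A,A] = ((1.4)·(1.4) + (-2.6)·(-2.6) + (0.4)·(0.4) + (-0.6)·(-0.6) + (1.4)·(1.4)) / 4 = 11.2/4 = 2.8
  S[A,B] = ((1.4)·(-2.2) + (-2.6)·(1.8) + (0.4)·(-2.2) + (-0.6)·(1.8) + (1.4)·(0.8)) / 4 = -8.6/4 = -2.15
  S[B,B] = ((-2.2)·(-2.2) + (1.8)·(1.8) + (-2.2)·(-2.2) + (1.8)·(1.8) + (0.8)·(0.8)) / 4 = 16.8/4 = 4.2
  S = [[2.8, -2.15],
 [-2.15, 4.2]].

Step 3 — invert S. det(S) = 2.8·4.2 - (-2.15)² = 7.1375.
  S^{-1} = (1/det) · [[d, -b], [-b, a]] = [[0.5884, 0.3012],
 [0.3012, 0.3923]].

Step 4 — quadratic form (x̄ - mu_0)^T · S^{-1} · (x̄ - mu_0):
  S^{-1} · (x̄ - mu_0) = (2.7811, 1.9475),
  (x̄ - mu_0)^T · [...] = (3.6)·(2.7811) + (2.2)·(1.9475) = 14.2963.

Step 5 — scale by n: T² = 5 · 14.2963 = 71.4816.

T² ≈ 71.4816


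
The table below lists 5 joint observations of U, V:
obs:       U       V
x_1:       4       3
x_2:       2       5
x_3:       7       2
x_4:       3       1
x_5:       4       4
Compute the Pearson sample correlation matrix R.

Step 1 — column means:
  mean(U) = (4 + 2 + 7 + 3 + 4) / 5 = 20/5 = 4
  mean(V) = (3 + 5 + 2 + 1 + 4) / 5 = 15/5 = 3

Step 2 — sample variances and covariances s[i,j] = (1/(n-1)) · Σ_k (x_{k,i} - mean_i) · (x_{k,j} - mean_j), with n-1 = 4:
  s[U,U] = ((0)·(0) + (-2)·(-2) + (3)·(3) + (-1)·(-1) + (0)·(0)) / 4 = 14/4 = 3.5
  s[U,V] = ((0)·(0) + (-2)·(2) + (3)·(-1) + (-1)·(-2) + (0)·(1)) / 4 = -5/4 = -1.25
  s[V,V] = ((0)·(0) + (2)·(2) + (-1)·(-1) + (-2)·(-2) + (1)·(1)) / 4 = 10/4 = 2.5
  Sample standard deviations s_i = √(s[i,i]):
  s(U) = √(3.5) = 1.8708
  s(V) = √(2.5) = 1.5811

Step 3 — r_{ij} = s_{ij} / (s_i · s_j):
  r[U,U] = 1 (diagonal).
  r[U,V] = -1.25 / (1.8708 · 1.5811) = -1.25 / 2.958 = -0.4226
  r[V,V] = 1 (diagonal).

R is symmetric with unit diagonal. Assembling:

R = [[1, -0.4226],
 [-0.4226, 1]]


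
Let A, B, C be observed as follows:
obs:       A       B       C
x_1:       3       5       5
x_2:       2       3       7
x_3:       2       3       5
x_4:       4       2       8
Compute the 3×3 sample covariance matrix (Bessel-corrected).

Step 1 — column means:
  mean(A) = (3 + 2 + 2 + 4) / 4 = 11/4 = 2.75
  mean(B) = (5 + 3 + 3 + 2) / 4 = 13/4 = 3.25
  mean(C) = (5 + 7 + 5 + 8) / 4 = 25/4 = 6.25

Step 2 — sample covariance S[i,j] = (1/(n-1)) · Σ_k (x_{k,i} - mean_i) · (x_{k,j} - mean_j), with n-1 = 3.
  S[A,A] = ((0.25)·(0.25) + (-0.75)·(-0.75) + (-0.75)·(-0.75) + (1.25)·(1.25)) / 3 = 2.75/3 = 0.9167
  S[A,B] = ((0.25)·(1.75) + (-0.75)·(-0.25) + (-0.75)·(-0.25) + (1.25)·(-1.25)) / 3 = -0.75/3 = -0.25
  S[A,C] = ((0.25)·(-1.25) + (-0.75)·(0.75) + (-0.75)·(-1.25) + (1.25)·(1.75)) / 3 = 2.25/3 = 0.75
  S[B,B] = ((1.75)·(1.75) + (-0.25)·(-0.25) + (-0.25)·(-0.25) + (-1.25)·(-1.25)) / 3 = 4.75/3 = 1.5833
  S[B,C] = ((1.75)·(-1.25) + (-0.25)·(0.75) + (-0.25)·(-1.25) + (-1.25)·(1.75)) / 3 = -4.25/3 = -1.4167
  S[C,C] = ((-1.25)·(-1.25) + (0.75)·(0.75) + (-1.25)·(-1.25) + (1.75)·(1.75)) / 3 = 6.75/3 = 2.25

S is symmetric (S[j,i] = S[i,j]). Assembling:

S = [[0.9167, -0.25, 0.75],
 [-0.25, 1.5833, -1.4167],
 [0.75, -1.4167, 2.25]]


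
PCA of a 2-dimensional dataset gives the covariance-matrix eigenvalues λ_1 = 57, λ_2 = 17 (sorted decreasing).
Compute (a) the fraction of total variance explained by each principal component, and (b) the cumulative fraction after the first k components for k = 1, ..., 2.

Step 1 — total variance = trace(Sigma) = Σ λ_i = 57 + 17 = 74.

Step 2 — fraction explained by component i = λ_i / Σ λ:
  PC1: 57/74 = 0.7703
  PC2: 17/74 = 0.2297

Step 3 — cumulative fraction after k components = (λ_1 + ... + λ_k) / Σ λ:
  k = 1: 57/74 = 0.7703
  k = 2: (57 + 17)/74 = 74/74 = 1

Summary (fraction, with percent):

explained: PC1 0.7703 (77.03%), PC2 0.2297 (22.97%);  cumulative: 0.7703, 1


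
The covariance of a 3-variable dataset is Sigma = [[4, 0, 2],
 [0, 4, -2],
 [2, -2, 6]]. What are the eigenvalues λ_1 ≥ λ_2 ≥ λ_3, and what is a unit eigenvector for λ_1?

Step 1 — characteristic polynomial p(λ) = det(λI - Sigma) = λ³ - tr·λ² + c_1·λ - det, where tr = trace, c_1 = sum of the principal 2×2 minors, det = det(Sigma):
  tr = 4 + 4 + 6 = 14,
  c_1 = (4·4 - (0)²) + (4·6 - (2)²) + (4·6 - (-2)²) = 16 + 20 + 20 = 56,
  det = 4·(4·6 - (-2)²) - (0)·((0)·6 - (-2)·(2)) + (2)·((0)·(-2) - 4·(2)) = 4·(20) - (0)·(4) + (2)·(-8) = 64.
  So p(λ) = λ³ - 14λ² + 56λ - 64.
Step 2 — look for an integer root (rational root theorem: any rational root is an integer divisor of 64). Testing λ = 2:
  p(2) = 8 - 56 + 112 - 64 = 0  ✓
  Dividing out (λ - 2): p(λ) = (λ - 2)(λ² - 12λ + 32).
Step 3 — remaining eigenvalues from the quadratic λ² - 12λ + 32 = 0:
  Δ = 12² - 4·32 = 144 - 128 = 16,  λ = (12 ± √16)/2 = (12 ± 4)/2 = 8 or 4.
  Sorted: λ_1 = 8,  λ_2 = 4,  λ_3 = 2  (check: sum = 14 = tr ✓).

Step 4 — unit eigenvector for λ_1 = 8: v spans the null space of (Sigma - λ_1 I), whose rows are
  r_1 = (-4, 0, 2),  r_2 = (0, -4, -2),  r_3 = (2, -2, -2).
  v is orthogonal to every row, so take v ∝ r_1 × r_2 = ((0)·(-2) - (2)·(-4), (2)·(0) - (-4)·(-2), (-4)·(-4) - (0)·(0)) = (8, -8, 16).
  Rescale (divide by 8): u = (1, -1, 2).
  ||u|| = √((1)² + (-1)² + (2)²) = √(6) ≈ 2.4495,  v_1 = u/||u|| ≈ (0.4082, -0.4082, 0.8165) (||v_1|| = 1).

λ_1 = 8,  λ_2 = 4,  λ_3 = 2;  v_1 ≈ (0.4082, -0.4082, 0.8165)


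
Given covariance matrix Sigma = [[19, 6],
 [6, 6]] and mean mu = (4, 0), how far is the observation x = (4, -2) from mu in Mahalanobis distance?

Step 1 — centre the observation: (x - mu) = (0, -2).

Step 2 — invert Sigma. det(Sigma) = 19·6 - (6)² = 78.
  Sigma^{-1} = (1/det) · [[d, -b], [-b, a]] = [[0.0769, -0.0769],
 [-0.0769, 0.2436]].

Step 3 — form the quadratic (x - mu)^T · Sigma^{-1} · (x - mu):
  Sigma^{-1} · (x - mu) = (0.1538, -0.4872).
  (x - mu)^T · [Sigma^{-1} · (x - mu)] = (0)·(0.1538) + (-2)·(-0.4872) = 0.9744.

Step 4 — take square root: d = √(0.9744) ≈ 0.9871.

d(x, mu) = √(0.9744) ≈ 0.9871


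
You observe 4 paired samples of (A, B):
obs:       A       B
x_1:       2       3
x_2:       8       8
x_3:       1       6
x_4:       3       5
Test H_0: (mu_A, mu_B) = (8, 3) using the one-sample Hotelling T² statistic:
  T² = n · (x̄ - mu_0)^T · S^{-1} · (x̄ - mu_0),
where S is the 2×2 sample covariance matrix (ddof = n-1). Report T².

Step 1 — sample mean vector:
  mean(A) = (2 + 8 + 1 + 3) / 4 = 14/4 = 3.5
  mean(B) = (3 + 8 + 6 + 5) / 4 = 22/4 = 5.5
  x̄ = (3.5, 5.5),  deviation x̄ - mu_0 = (3.5, 5.5) - (8, 3) = (-4.5, 2.5).

Step 2 — sample covariance matrix, S[i,j] = (1/(n-1)) · Σ_k (x_{k,i} - mean_i) · (x_{k,j} - mean_j), divisor n-1 = 3:
  S[A,A] = ((-1.5)·(-1.5) + (4.5)·(4.5) + (-2.5)·(-2.5) + (-0.5)·(-0.5)) / 3 = 29/3 = 9.6667
  S[A,B] = ((-1.5)·(-2.5) + (4.5)·(2.5) + (-2.5)·(0.5) + (-0.5)·(-0.5)) / 3 = 14/3 = 4.6667
  S[B,B] = ((-2.5)·(-2.5) + (2.5)·(2.5) + (0.5)·(0.5) + (-0.5)·(-0.5)) / 3 = 13/3 = 4.3333
  S = [[9.6667, 4.6667],
 [4.6667, 4.3333]].

Step 3 — invert S. det(S) = 9.6667·4.3333 - (4.6667)² = 20.1111.
  S^{-1} = (1/det) · [[d, -b], [-b, a]] = [[0.2155, -0.232],
 [-0.232, 0.4807]].

Step 4 — quadratic form (x̄ - mu_0)^T · S^{-1} · (x̄ - mu_0):
  S^{-1} · (x̄ - mu_0) = (-1.5497, 2.2459),
  (x̄ - mu_0)^T · [...] = (-4.5)·(-1.5497) + (2.5)·(2.2459) = 12.5884.

Step 5 — scale by n: T² = 4 · 12.5884 = 50.3536.

T² ≈ 50.3536


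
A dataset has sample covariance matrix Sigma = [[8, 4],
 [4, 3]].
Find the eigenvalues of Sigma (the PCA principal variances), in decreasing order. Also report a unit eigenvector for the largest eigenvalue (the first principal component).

Step 1 — characteristic polynomial of 2×2 Sigma:
  det(Sigma - λI) = λ² - trace · λ + det = 0.
  trace = 8 + 3 = 11, det = 8·3 - (4)² = 8.
Step 2 — discriminant:
  Δ = trace² - 4·det = 121 - 32 = 89.
Step 3 — eigenvalues:
  λ = (trace ± √Δ)/2 = (11 ± 9.434)/2,
  λ_1 = 10.217,  λ_2 = 0.783.

Step 4 — unit eigenvector for λ_1: solve (Sigma - λ_1 I)v = 0. First row:
  (8 - 10.217)·v_x + (4)·v_y = 0, i.e. (-2.217)·v_x + (4)·v_y = 0,
  so v ∝ (b, λ_1 - a) = (4, 2.217) = u.
  ||u|| = √((4)² + (2.217)²) = √(20.915) ≈ 4.5733,
  v_1 = u/||u|| ≈ (0.8746, 0.4848) (||v_1|| = 1).

λ_1 = 10.217,  λ_2 = 0.783;  v_1 ≈ (0.8746, 0.4848)


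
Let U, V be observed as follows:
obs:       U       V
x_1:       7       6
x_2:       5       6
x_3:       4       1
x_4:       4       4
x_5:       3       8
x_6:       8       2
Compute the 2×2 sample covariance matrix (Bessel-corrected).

Step 1 — column means:
  mean(U) = (7 + 5 + 4 + 4 + 3 + 8) / 6 = 31/6 = 5.1667
  mean(V) = (6 + 6 + 1 + 4 + 8 + 2) / 6 = 27/6 = 4.5

Step 2 — sample covariance S[i,j] = (1/(n-1)) · Σ_k (x_{k,i} - mean_i) · (x_{k,j} - mean_j), with n-1 = 5.
  S[U,U] = ((1.8333)·(1.8333) + (-0.1667)·(-0.1667) + (-1.1667)·(-1.1667) + (-1.1667)·(-1.1667) + (-2.1667)·(-2.1667) + (2.8333)·(2.8333)) / 5 = 18.8333/5 = 3.7667
  S[U,V] = ((1.8333)·(1.5) + (-0.1667)·(1.5) + (-1.1667)·(-3.5) + (-1.1667)·(-0.5) + (-2.1667)·(3.5) + (2.8333)·(-2.5)) / 5 = -7.5/5 = -1.5
  S[V,V] = ((1.5)·(1.5) + (1.5)·(1.5) + (-3.5)·(-3.5) + (-0.5)·(-0.5) + (3.5)·(3.5) + (-2.5)·(-2.5)) / 5 = 35.5/5 = 7.1

S is symmetric (S[j,i] = S[i,j]). Assembling:

S = [[3.7667, -1.5],
 [-1.5, 7.1]]


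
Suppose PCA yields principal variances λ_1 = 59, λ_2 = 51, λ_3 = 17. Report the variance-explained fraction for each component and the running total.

Step 1 — total variance = trace(Sigma) = Σ λ_i = 59 + 51 + 17 = 127.

Step 2 — fraction explained by component i = λ_i / Σ λ:
  PC1: 59/127 = 0.4646
  PC2: 51/127 = 0.4016
  PC3: 17/127 = 0.1339

Step 3 — cumulative fraction after k components = (λ_1 + ... + λ_k) / Σ λ:
  k = 1: 59/127 = 0.4646
  k = 2: (59 + 51)/127 = 110/127 = 0.8661
  k = 3: (59 + 51 + 17)/127 = 127/127 = 1

Summary (fraction, with percent):

explained: PC1 0.4646 (46.46%), PC2 0.4016 (40.16%), PC3 0.1339 (13.39%);  cumulative: 0.4646, 0.8661, 1


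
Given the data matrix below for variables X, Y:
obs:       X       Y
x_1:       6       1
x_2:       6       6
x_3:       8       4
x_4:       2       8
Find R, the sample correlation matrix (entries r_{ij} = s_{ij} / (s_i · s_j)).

Step 1 — column means:
  mean(X) = (6 + 6 + 8 + 2) / 4 = 22/4 = 5.5
  mean(Y) = (1 + 6 + 4 + 8) / 4 = 19/4 = 4.75

Step 2 — sample variances and covariances s[i,j] = (1/(n-1)) · Σ_k (x_{k,i} - mean_i) · (x_{k,j} - mean_j), with n-1 = 3:
  s[X,X] = ((0.5)·(0.5) + (0.5)·(0.5) + (2.5)·(2.5) + (-3.5)·(-3.5)) / 3 = 19/3 = 6.3333
  s[X,Y] = ((0.5)·(-3.75) + (0.5)·(1.25) + (2.5)·(-0.75) + (-3.5)·(3.25)) / 3 = -14.5/3 = -4.8333
  s[Y,Y] = ((-3.75)·(-3.75) + (1.25)·(1.25) + (-0.75)·(-0.75) + (3.25)·(3.25)) / 3 = 26.75/3 = 8.9167
  Sample standard deviations s_i = √(s[i,i]):
  s(X) = √(6.3333) = 2.5166
  s(Y) = √(8.9167) = 2.9861

Step 3 — r_{ij} = s_{ij} / (s_i · s_j):
  r[X,X] = 1 (diagonal).
  r[X,Y] = -4.8333 / (2.5166 · 2.9861) = -4.8333 / 7.5148 = -0.6432
  r[Y,Y] = 1 (diagonal).

R is symmetric with unit diagonal. Assembling:

R = [[1, -0.6432],
 [-0.6432, 1]]


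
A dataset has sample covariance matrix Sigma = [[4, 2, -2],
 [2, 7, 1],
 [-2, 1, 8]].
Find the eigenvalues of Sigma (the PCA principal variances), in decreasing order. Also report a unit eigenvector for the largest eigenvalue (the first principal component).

Step 1 — characteristic polynomial p(λ) = det(λI - Sigma) = λ³ - tr·λ² + c_1·λ - det, where tr = trace, c_1 = sum of the principal 2×2 minors, det = det(Sigma):
  tr = 4 + 7 + 8 = 19,
  c_1 = (4·7 - (2)²) + (4·8 - (-2)²) + (7·8 - (1)²) = 24 + 28 + 55 = 107,
  det = 4·(7·8 - (1)²) - (2)·((2)·8 - (1)·(-2)) + (-2)·((2)·(1) - 7·(-2)) = 4·(55) - (2)·(18) + (-2)·(16) = 152.
  So p(λ) = λ³ - 19λ² + 107λ - 152.
Step 2 — look for an integer root (rational root theorem: any rational root is an integer divisor of 152). Testing λ = 8:
  p(8) = 512 - 1216 + 856 - 152 = 0  ✓
  Dividing out (λ - 8): p(λ) = (λ - 8)(λ² - 11λ + 19).
Step 3 — remaining eigenvalues from the quadratic λ² - 11λ + 19 = 0:
  Δ = 11² - 4·19 = 121 - 76 = 45,  λ = (11 ± √45)/2 = (11 ± 6.7082)/2 ≈ 8.8541 or 2.1459.
  Sorted: λ_1 = 8.8541,  λ_2 = 8,  λ_3 = 2.1459  (check: sum = 19 = tr ✓).

Step 4 — unit eigenvector for λ_1 ≈ 8.8541: v spans the null space of (Sigma - λ_1 I), whose rows are
  r_1 = (-4.8541, 2, -2),  r_2 = (2, -1.8541, 1),  r_3 = (-2, 1, -0.8541).
  v is orthogonal to every row, so take v ∝ r_1 × r_2 = ((2)·(1) - (-2)·(-1.8541), (-2)·(2) - (-4.8541)·(1), (-4.8541)·(-1.8541) - (2)·(2)) ≈ (-1.7082, 0.8541, 5).
  Rescale (multiply by -1 so the first nonzero entry is positive): u = (1.7082, -0.8541, -5).
  ||u|| = √((1.7082)² + (-0.8541)² + (-5)²) = √(28.6475) ≈ 5.3523,  v_1 = u/||u|| ≈ (0.3192, -0.1596, -0.9342) (||v_1|| = 1).

λ_1 = 8.8541,  λ_2 = 8,  λ_3 = 2.1459;  v_1 ≈ (0.3192, -0.1596, -0.9342)


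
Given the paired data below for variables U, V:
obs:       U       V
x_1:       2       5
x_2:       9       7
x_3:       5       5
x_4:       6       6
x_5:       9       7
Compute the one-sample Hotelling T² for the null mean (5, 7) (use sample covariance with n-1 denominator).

Step 1 — sample mean vector:
  mean(U) = (2 + 9 + 5 + 6 + 9) / 5 = 31/5 = 6.2
  mean(V) = (5 + 7 + 5 + 6 + 7) / 5 = 30/5 = 6
  x̄ = (6.2, 6),  deviation x̄ - mu_0 = (6.2, 6) - (5, 7) = (1.2, -1).

Step 2 — sample covariance matrix, S[i,j] = (1/(n-1)) · Σ_k (x_{k,i} - mean_i) · (x_{k,j} - mean_j), divisor n-1 = 4:
  S[U,U] = ((-4.2)·(-4.2) + (2.8)·(2.8) + (-1.2)·(-1.2) + (-0.2)·(-0.2) + (2.8)·(2.8)) / 4 = 34.8/4 = 8.7
  S[U,V] = ((-4.2)·(-1) + (2.8)·(1) + (-1.2)·(-1) + (-0.2)·(0) + (2.8)·(1)) / 4 = 11/4 = 2.75
  S[V,V] = ((-1)·(-1) + (1)·(1) + (-1)·(-1) + (0)·(0) + (1)·(1)) / 4 = 4/4 = 1
  S = [[8.7, 2.75],
 [2.75, 1]].

Step 3 — invert S. det(S) = 8.7·1 - (2.75)² = 1.1375.
  S^{-1} = (1/det) · [[d, -b], [-b, a]] = [[0.8791, -2.4176],
 [-2.4176, 7.6484]].

Step 4 — quadratic form (x̄ - mu_0)^T · S^{-1} · (x̄ - mu_0):
  S^{-1} · (x̄ - mu_0) = (3.4725, -10.5495),
  (x̄ - mu_0)^T · [...] = (1.2)·(3.4725) + (-1)·(-10.5495) = 14.7165.

Step 5 — scale by n: T² = 5 · 14.7165 = 73.5824.

T² ≈ 73.5824


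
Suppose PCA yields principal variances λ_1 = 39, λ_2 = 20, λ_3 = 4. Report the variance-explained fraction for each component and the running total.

Step 1 — total variance = trace(Sigma) = Σ λ_i = 39 + 20 + 4 = 63.

Step 2 — fraction explained by component i = λ_i / Σ λ:
  PC1: 39/63 = 0.619
  PC2: 20/63 = 0.3175
  PC3: 4/63 = 0.0635

Step 3 — cumulative fraction after k components = (λ_1 + ... + λ_k) / Σ λ:
  k = 1: 39/63 = 0.619
  k = 2: (39 + 20)/63 = 59/63 = 0.9365
  k = 3: (39 + 20 + 4)/63 = 63/63 = 1

Summary (fraction, with percent):

explained: PC1 0.619 (61.9%), PC2 0.3175 (31.75%), PC3 0.0635 (6.35%);  cumulative: 0.619, 0.9365, 1


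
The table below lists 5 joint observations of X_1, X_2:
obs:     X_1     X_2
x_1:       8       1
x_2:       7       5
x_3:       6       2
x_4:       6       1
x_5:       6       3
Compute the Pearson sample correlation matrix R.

Step 1 — column means:
  mean(X_1) = (8 + 7 + 6 + 6 + 6) / 5 = 33/5 = 6.6
  mean(X_2) = (1 + 5 + 2 + 1 + 3) / 5 = 12/5 = 2.4

Step 2 — sample variances and covariances s[i,j] = (1/(n-1)) · Σ_k (x_{k,i} - mean_i) · (x_{k,j} - mean_j), with n-1 = 4:
  s[X_1,X_1] = ((1.4)·(1.4) + (0.4)·(0.4) + (-0.6)·(-0.6) + (-0.6)·(-0.6) + (-0.6)·(-0.6)) / 4 = 3.2/4 = 0.8
  s[X_1,X_2] = ((1.4)·(-1.4) + (0.4)·(2.6) + (-0.6)·(-0.4) + (-0.6)·(-1.4) + (-0.6)·(0.6)) / 4 = -0.2/4 = -0.05
  s[X_2,X_2] = ((-1.4)·(-1.4) + (2.6)·(2.6) + (-0.4)·(-0.4) + (-1.4)·(-1.4) + (0.6)·(0.6)) / 4 = 11.2/4 = 2.8
  Sample standard deviations s_i = √(s[i,i]):
  s(X_1) = √(0.8) = 0.8944
  s(X_2) = √(2.8) = 1.6733

Step 3 — r_{ij} = s_{ij} / (s_i · s_j):
  r[X_1,X_1] = 1 (diagonal).
  r[X_1,X_2] = -0.05 / (0.8944 · 1.6733) = -0.05 / 1.4967 = -0.0334
  r[X_2,X_2] = 1 (diagonal).

R is symmetric with unit diagonal. Assembling:

R = [[1, -0.0334],
 [-0.0334, 1]]


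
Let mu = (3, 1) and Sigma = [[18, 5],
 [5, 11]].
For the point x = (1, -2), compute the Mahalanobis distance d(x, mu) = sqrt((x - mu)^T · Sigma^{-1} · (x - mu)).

Step 1 — centre the observation: (x - mu) = (-2, -3).

Step 2 — invert Sigma. det(Sigma) = 18·11 - (5)² = 173.
  Sigma^{-1} = (1/det) · [[d, -b], [-b, a]] = [[0.0636, -0.0289],
 [-0.0289, 0.104]].

Step 3 — form the quadratic (x - mu)^T · Sigma^{-1} · (x - mu):
  Sigma^{-1} · (x - mu) = (-0.0405, -0.2543).
  (x - mu)^T · [Sigma^{-1} · (x - mu)] = (-2)·(-0.0405) + (-3)·(-0.2543) = 0.8439.

Step 4 — take square root: d = √(0.8439) ≈ 0.9187.

d(x, mu) = √(0.8439) ≈ 0.9187


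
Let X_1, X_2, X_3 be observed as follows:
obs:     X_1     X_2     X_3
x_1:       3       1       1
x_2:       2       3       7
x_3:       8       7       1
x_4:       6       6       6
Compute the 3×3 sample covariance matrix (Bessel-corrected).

Step 1 — column means:
  mean(X_1) = (3 + 2 + 8 + 6) / 4 = 19/4 = 4.75
  mean(X_2) = (1 + 3 + 7 + 6) / 4 = 17/4 = 4.25
  mean(X_3) = (1 + 7 + 1 + 6) / 4 = 15/4 = 3.75

Step 2 — sample covariance S[i,j] = (1/(n-1)) · Σ_k (x_{k,i} - mean_i) · (x_{k,j} - mean_j), with n-1 = 3.
  S[X_1,X_1] = ((-1.75)·(-1.75) + (-2.75)·(-2.75) + (3.25)·(3.25) + (1.25)·(1.25)) / 3 = 22.75/3 = 7.5833
  S[X_1,X_2] = ((-1.75)·(-3.25) + (-2.75)·(-1.25) + (3.25)·(2.75) + (1.25)·(1.75)) / 3 = 20.25/3 = 6.75
  S[X_1,X_3] = ((-1.75)·(-2.75) + (-2.75)·(3.25) + (3.25)·(-2.75) + (1.25)·(2.25)) / 3 = -10.25/3 = -3.4167
  S[X_2,X_2] = ((-3.25)·(-3.25) + (-1.25)·(-1.25) + (2.75)·(2.75) + (1.75)·(1.75)) / 3 = 22.75/3 = 7.5833
  S[X_2,X_3] = ((-3.25)·(-2.75) + (-1.25)·(3.25) + (2.75)·(-2.75) + (1.75)·(2.25)) / 3 = 1.25/3 = 0.4167
  S[X_3,X_3] = ((-2.75)·(-2.75) + (3.25)·(3.25) + (-2.75)·(-2.75) + (2.25)·(2.25)) / 3 = 30.75/3 = 10.25

S is symmetric (S[j,i] = S[i,j]). Assembling:

S = [[7.5833, 6.75, -3.4167],
 [6.75, 7.5833, 0.4167],
 [-3.4167, 0.4167, 10.25]]


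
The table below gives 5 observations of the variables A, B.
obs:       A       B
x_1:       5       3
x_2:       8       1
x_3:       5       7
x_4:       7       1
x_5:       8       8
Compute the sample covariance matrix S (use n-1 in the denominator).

Step 1 — column means:
  mean(A) = (5 + 8 + 5 + 7 + 8) / 5 = 33/5 = 6.6
  mean(B) = (3 + 1 + 7 + 1 + 8) / 5 = 20/5 = 4

Step 2 — sample covariance S[i,j] = (1/(n-1)) · Σ_k (x_{k,i} - mean_i) · (x_{k,j} - mean_j), with n-1 = 4.
  S[A,A] = ((-1.6)·(-1.6) + (1.4)·(1.4) + (-1.6)·(-1.6) + (0.4)·(0.4) + (1.4)·(1.4)) / 4 = 9.2/4 = 2.3
  S[A,B] = ((-1.6)·(-1) + (1.4)·(-3) + (-1.6)·(3) + (0.4)·(-3) + (1.4)·(4)) / 4 = -3/4 = -0.75
  S[B,B] = ((-1)·(-1) + (-3)·(-3) + (3)·(3) + (-3)·(-3) + (4)·(4)) / 4 = 44/4 = 11

S is symmetric (S[j,i] = S[i,j]). Assembling:

S = [[2.3, -0.75],
 [-0.75, 11]]


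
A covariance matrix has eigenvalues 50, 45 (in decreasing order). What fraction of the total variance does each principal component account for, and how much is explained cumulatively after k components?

Step 1 — total variance = trace(Sigma) = Σ λ_i = 50 + 45 = 95.

Step 2 — fraction explained by component i = λ_i / Σ λ:
  PC1: 50/95 = 0.5263
  PC2: 45/95 = 0.4737

Step 3 — cumulative fraction after k components = (λ_1 + ... + λ_k) / Σ λ:
  k = 1: 50/95 = 0.5263
  k = 2: (50 + 45)/95 = 95/95 = 1

Summary (fraction, with percent):

explained: PC1 0.5263 (52.63%), PC2 0.4737 (47.37%);  cumulative: 0.5263, 1


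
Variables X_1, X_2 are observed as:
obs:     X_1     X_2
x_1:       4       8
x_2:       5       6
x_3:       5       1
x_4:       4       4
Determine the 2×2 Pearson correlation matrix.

Step 1 — column means:
  mean(X_1) = (4 + 5 + 5 + 4) / 4 = 18/4 = 4.5
  mean(X_2) = (8 + 6 + 1 + 4) / 4 = 19/4 = 4.75

Step 2 — sample variances and covariances s[i,j] = (1/(n-1)) · Σ_k (x_{k,i} - mean_i) · (x_{k,j} - mean_j), with n-1 = 3:
  s[X_1,X_1] = ((-0.5)·(-0.5) + (0.5)·(0.5) + (0.5)·(0.5) + (-0.5)·(-0.5)) / 3 = 1/3 = 0.3333
  s[X_1,X_2] = ((-0.5)·(3.25) + (0.5)·(1.25) + (0.5)·(-3.75) + (-0.5)·(-0.75)) / 3 = -2.5/3 = -0.8333
  s[X_2,X_2] = ((3.25)·(3.25) + (1.25)·(1.25) + (-3.75)·(-3.75) + (-0.75)·(-0.75)) / 3 = 26.75/3 = 8.9167
  Sample standard deviations s_i = √(s[i,i]):
  s(X_1) = √(0.3333) = 0.5774
  s(X_2) = √(8.9167) = 2.9861

Step 3 — r_{ij} = s_{ij} / (s_i · s_j):
  r[X_1,X_1] = 1 (diagonal).
  r[X_1,X_2] = -0.8333 / (0.5774 · 2.9861) = -0.8333 / 1.724 = -0.4834
  r[X_2,X_2] = 1 (diagonal).

R is symmetric with unit diagonal. Assembling:

R = [[1, -0.4834],
 [-0.4834, 1]]


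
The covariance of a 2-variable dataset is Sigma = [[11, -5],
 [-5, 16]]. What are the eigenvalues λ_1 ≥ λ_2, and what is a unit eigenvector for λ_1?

Step 1 — characteristic polynomial of 2×2 Sigma:
  det(Sigma - λI) = λ² - trace · λ + det = 0.
  trace = 11 + 16 = 27, det = 11·16 - (-5)² = 151.
Step 2 — discriminant:
  Δ = trace² - 4·det = 729 - 604 = 125.
Step 3 — eigenvalues:
  λ = (trace ± √Δ)/2 = (27 ± 11.1803)/2,
  λ_1 = 19.0902,  λ_2 = 7.9098.

Step 4 — unit eigenvector for λ_1: solve (Sigma - λ_1 I)v = 0. First row:
  (11 - 19.0902)·v_x + (-5)·v_y = 0, i.e. (-8.0902)·v_x + (-5)·v_y = 0,
  so v ∝ (b, λ_1 - a) = (-5, 8.0902); multiply by -1 so the first entry is positive: u = (5, -8.0902).
  ||u|| = √((5)² + (-8.0902)²) = √(90.4508) ≈ 9.5106,
  v_1 = u/||u|| ≈ (0.5257, -0.8507) (||v_1|| = 1).

λ_1 = 19.0902,  λ_2 = 7.9098;  v_1 ≈ (0.5257, -0.8507)


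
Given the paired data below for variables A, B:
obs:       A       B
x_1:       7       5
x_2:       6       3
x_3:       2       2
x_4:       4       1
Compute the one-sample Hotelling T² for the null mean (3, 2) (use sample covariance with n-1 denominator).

Step 1 — sample mean vector:
  mean(A) = (7 + 6 + 2 + 4) / 4 = 19/4 = 4.75
  mean(B) = (5 + 3 + 2 + 1) / 4 = 11/4 = 2.75
  x̄ = (4.75, 2.75),  deviation x̄ - mu_0 = (4.75, 2.75) - (3, 2) = (1.75, 0.75).

Step 2 — sample covariance matrix, S[i,j] = (1/(n-1)) · Σ_k (x_{k,i} - mean_i) · (x_{k,j} - mean_j), divisor n-1 = 3:
  S[A,A] = ((2.25)·(2.25) + (1.25)·(1.25) + (-2.75)·(-2.75) + (-0.75)·(-0.75)) / 3 = 14.75/3 = 4.9167
  S[A,B] = ((2.25)·(2.25) + (1.25)·(0.25) + (-2.75)·(-0.75) + (-0.75)·(-1.75)) / 3 = 8.75/3 = 2.9167
  S[B,B] = ((2.25)·(2.25) + (0.25)·(0.25) + (-0.75)·(-0.75) + (-1.75)·(-1.75)) / 3 = 8.75/3 = 2.9167
  S = [[4.9167, 2.9167],
 [2.9167, 2.9167]].

Step 3 — invert S. det(S) = 4.9167·2.9167 - (2.9167)² = 5.8333.
  S^{-1} = (1/det) · [[d, -b], [-b, a]] = [[0.5, -0.5],
 [-0.5, 0.8429]].

Step 4 — quadratic form (x̄ - mu_0)^T · S^{-1} · (x̄ - mu_0):
  S^{-1} · (x̄ - mu_0) = (0.5, -0.2429),
  (x̄ - mu_0)^T · [...] = (1.75)·(0.5) + (0.75)·(-0.2429) = 0.6929.

Step 5 — scale by n: T² = 4 · 0.6929 = 2.7714.

T² ≈ 2.7714


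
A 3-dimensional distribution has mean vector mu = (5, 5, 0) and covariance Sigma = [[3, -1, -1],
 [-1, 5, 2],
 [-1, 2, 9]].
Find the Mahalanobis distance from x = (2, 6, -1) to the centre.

Step 1 — centre the observation: (x - mu) = (-3, 1, -1).

Step 2 — invert Sigma (cofactor / det for 3×3, or solve directly):
  Sigma^{-1} = [[0.3628, 0.0619, 0.0265],
 [0.0619, 0.2301, -0.0442],
 [0.0265, -0.0442, 0.1239]].

Step 3 — form the quadratic (x - mu)^T · Sigma^{-1} · (x - mu):
  Sigma^{-1} · (x - mu) = (-1.0531, 0.0885, -0.2478).
  (x - mu)^T · [Sigma^{-1} · (x - mu)] = (-3)·(-1.0531) + (1)·(0.0885) + (-1)·(-0.2478) = 3.4956.

Step 4 — take square root: d = √(3.4956) ≈ 1.8696.

d(x, mu) = √(3.4956) ≈ 1.8696


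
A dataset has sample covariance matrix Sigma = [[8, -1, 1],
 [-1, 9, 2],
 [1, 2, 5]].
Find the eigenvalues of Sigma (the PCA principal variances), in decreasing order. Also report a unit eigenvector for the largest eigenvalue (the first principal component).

Step 1 — characteristic polynomial p(λ) = det(λI - Sigma) = λ³ - tr·λ² + c_1·λ - det, where tr = trace, c_1 = sum of the principal 2×2 minors, det = det(Sigma):
  tr = 8 + 9 + 5 = 22,
  c_1 = (8·9 - (-1)²) + (8·5 - (1)²) + (9·5 - (2)²) = 71 + 39 + 41 = 151,
  det = 8·(9·5 - (2)²) - (-1)·((-1)·5 - (2)·(1)) + (1)·((-1)·(2) - 9·(1)) = 8·(41) - (-1)·(-7) + (1)·(-11) = 310.
  So p(λ) = λ³ - 22λ² + 151λ - 310.
Step 2 — look for an integer root (rational root theorem: any rational root is an integer divisor of 310). Testing λ = 10:
  p(10) = 1000 - 2200 + 1510 - 310 = 0  ✓
  Dividing out (λ - 10): p(λ) = (λ - 10)(λ² - 12λ + 31).
Step 3 — remaining eigenvalues from the quadratic λ² - 12λ + 31 = 0:
  Δ = 12² - 4·31 = 144 - 124 = 20,  λ = (12 ± √20)/2 = (12 ± 4.4721)/2 ≈ 8.2361 or 3.7639.
  Sorted: λ_1 = 10,  λ_2 = 8.2361,  λ_3 = 3.7639  (check: sum = 22 = tr ✓).

Step 4 — unit eigenvector for λ_1 = 10: v spans the null space of (Sigma - λ_1 I), whose rows are
  r_1 = (-2, -1, 1),  r_2 = (-1, -1, 2),  r_3 = (1, 2, -5).
  v is orthogonal to every row, so take v ∝ r_1 × r_2 = ((-1)·(2) - (1)·(-1), (1)·(-1) - (-2)·(2), (-2)·(-1) - (-1)·(-1)) = (-1, 3, 1).
  Rescale (multiply by -1 so the first nonzero entry is positive): u = (1, -3, -1).
  ||u|| = √((1)² + (-3)² + (-1)²) = √(11) ≈ 3.3166,  v_1 = u/||u|| ≈ (0.3015, -0.9045, -0.3015) (||v_1|| = 1).

λ_1 = 10,  λ_2 = 8.2361,  λ_3 = 3.7639;  v_1 ≈ (0.3015, -0.9045, -0.3015)


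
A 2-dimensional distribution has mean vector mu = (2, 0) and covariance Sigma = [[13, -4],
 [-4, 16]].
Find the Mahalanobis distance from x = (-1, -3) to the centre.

Step 1 — centre the observation: (x - mu) = (-3, -3).

Step 2 — invert Sigma. det(Sigma) = 13·16 - (-4)² = 192.
  Sigma^{-1} = (1/det) · [[d, -b], [-b, a]] = [[0.0833, 0.0208],
 [0.0208, 0.0677]].

Step 3 — form the quadratic (x - mu)^T · Sigma^{-1} · (x - mu):
  Sigma^{-1} · (x - mu) = (-0.3125, -0.2656).
  (x - mu)^T · [Sigma^{-1} · (x - mu)] = (-3)·(-0.3125) + (-3)·(-0.2656) = 1.7344.

Step 4 — take square root: d = √(1.7344) ≈ 1.317.

d(x, mu) = √(1.7344) ≈ 1.317


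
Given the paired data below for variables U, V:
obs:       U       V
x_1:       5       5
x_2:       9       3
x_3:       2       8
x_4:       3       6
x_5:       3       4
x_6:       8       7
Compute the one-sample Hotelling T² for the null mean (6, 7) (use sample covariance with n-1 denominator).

Step 1 — sample mean vector:
  mean(U) = (5 + 9 + 2 + 3 + 3 + 8) / 6 = 30/6 = 5
  mean(V) = (5 + 3 + 8 + 6 + 4 + 7) / 6 = 33/6 = 5.5
  x̄ = (5, 5.5),  deviation x̄ - mu_0 = (5, 5.5) - (6, 7) = (-1, -1.5).

Step 2 — sample covariance matrix, S[i,j] = (1/(n-1)) · Σ_k (x_{k,i} - mean_i) · (x_{k,j} - mean_j), divisor n-1 = 5:
  S[U,U] = ((0)·(0) + (4)·(4) + (-3)·(-3) + (-2)·(-2) + (-2)·(-2) + (3)·(3)) / 5 = 42/5 = 8.4
  S[U,V] = ((0)·(-0.5) + (4)·(-2.5) + (-3)·(2.5) + (-2)·(0.5) + (-2)·(-1.5) + (3)·(1.5)) / 5 = -11/5 = -2.2
  S[V,V] = ((-0.5)·(-0.5) + (-2.5)·(-2.5) + (2.5)·(2.5) + (0.5)·(0.5) + (-1.5)·(-1.5) + (1.5)·(1.5)) / 5 = 17.5/5 = 3.5
  S = [[8.4, -2.2],
 [-2.2, 3.5]].

Step 3 — invert S. det(S) = 8.4·3.5 - (-2.2)² = 24.56.
  S^{-1} = (1/det) · [[d, -b], [-b, a]] = [[0.1425, 0.0896],
 [0.0896, 0.342]].

Step 4 — quadratic form (x̄ - mu_0)^T · S^{-1} · (x̄ - mu_0):
  S^{-1} · (x̄ - mu_0) = (-0.2769, -0.6026),
  (x̄ - mu_0)^T · [...] = (-1)·(-0.2769) + (-1.5)·(-0.6026) = 1.1808.

Step 5 — scale by n: T² = 6 · 1.1808 = 7.0847.

T² ≈ 7.0847


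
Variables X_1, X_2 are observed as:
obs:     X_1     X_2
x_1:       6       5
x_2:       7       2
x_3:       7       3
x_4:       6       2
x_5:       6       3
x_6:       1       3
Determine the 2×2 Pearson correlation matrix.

Step 1 — column means:
  mean(X_1) = (6 + 7 + 7 + 6 + 6 + 1) / 6 = 33/6 = 5.5
  mean(X_2) = (5 + 2 + 3 + 2 + 3 + 3) / 6 = 18/6 = 3

Step 2 — sample variances and covariances s[i,j] = (1/(n-1)) · Σ_k (x_{k,i} - mean_i) · (x_{k,j} - mean_j), with n-1 = 5:
  s[X_1,X_1] = ((0.5)·(0.5) + (1.5)·(1.5) + (1.5)·(1.5) + (0.5)·(0.5) + (0.5)·(0.5) + (-4.5)·(-4.5)) / 5 = 25.5/5 = 5.1
  s[X_1,X_2] = ((0.5)·(2) + (1.5)·(-1) + (1.5)·(0) + (0.5)·(-1) + (0.5)·(0) + (-4.5)·(0)) / 5 = -1/5 = -0.2
  s[X_2,X_2] = ((2)·(2) + (-1)·(-1) + (0)·(0) + (-1)·(-1) + (0)·(0) + (0)·(0)) / 5 = 6/5 = 1.2
  Sample standard deviations s_i = √(s[i,i]):
  s(X_1) = √(5.1) = 2.2583
  s(X_2) = √(1.2) = 1.0954

Step 3 — r_{ij} = s_{ij} / (s_i · s_j):
  r[X_1,X_1] = 1 (diagonal).
  r[X_1,X_2] = -0.2 / (2.2583 · 1.0954) = -0.2 / 2.4739 = -0.0808
  r[X_2,X_2] = 1 (diagonal).

R is symmetric with unit diagonal. Assembling:

R = [[1, -0.0808],
 [-0.0808, 1]]


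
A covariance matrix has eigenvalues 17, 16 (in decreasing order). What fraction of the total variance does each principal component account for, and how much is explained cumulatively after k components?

Step 1 — total variance = trace(Sigma) = Σ λ_i = 17 + 16 = 33.

Step 2 — fraction explained by component i = λ_i / Σ λ:
  PC1: 17/33 = 0.5152
  PC2: 16/33 = 0.4848

Step 3 — cumulative fraction after k components = (λ_1 + ... + λ_k) / Σ λ:
  k = 1: 17/33 = 0.5152
  k = 2: (17 + 16)/33 = 33/33 = 1

Summary (fraction, with percent):

explained: PC1 0.5152 (51.52%), PC2 0.4848 (48.48%);  cumulative: 0.5152, 1
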